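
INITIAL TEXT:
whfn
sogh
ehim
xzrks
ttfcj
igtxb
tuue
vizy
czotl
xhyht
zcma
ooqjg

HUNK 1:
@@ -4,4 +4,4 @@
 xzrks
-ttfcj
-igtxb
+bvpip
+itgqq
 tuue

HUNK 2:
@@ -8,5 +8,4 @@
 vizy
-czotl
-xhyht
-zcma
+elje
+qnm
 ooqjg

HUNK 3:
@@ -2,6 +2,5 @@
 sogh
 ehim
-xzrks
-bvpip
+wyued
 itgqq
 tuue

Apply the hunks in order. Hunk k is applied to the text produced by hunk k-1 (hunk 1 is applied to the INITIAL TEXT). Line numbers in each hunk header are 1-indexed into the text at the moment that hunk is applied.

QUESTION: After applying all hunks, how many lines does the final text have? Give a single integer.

Answer: 10

Derivation:
Hunk 1: at line 4 remove [ttfcj,igtxb] add [bvpip,itgqq] -> 12 lines: whfn sogh ehim xzrks bvpip itgqq tuue vizy czotl xhyht zcma ooqjg
Hunk 2: at line 8 remove [czotl,xhyht,zcma] add [elje,qnm] -> 11 lines: whfn sogh ehim xzrks bvpip itgqq tuue vizy elje qnm ooqjg
Hunk 3: at line 2 remove [xzrks,bvpip] add [wyued] -> 10 lines: whfn sogh ehim wyued itgqq tuue vizy elje qnm ooqjg
Final line count: 10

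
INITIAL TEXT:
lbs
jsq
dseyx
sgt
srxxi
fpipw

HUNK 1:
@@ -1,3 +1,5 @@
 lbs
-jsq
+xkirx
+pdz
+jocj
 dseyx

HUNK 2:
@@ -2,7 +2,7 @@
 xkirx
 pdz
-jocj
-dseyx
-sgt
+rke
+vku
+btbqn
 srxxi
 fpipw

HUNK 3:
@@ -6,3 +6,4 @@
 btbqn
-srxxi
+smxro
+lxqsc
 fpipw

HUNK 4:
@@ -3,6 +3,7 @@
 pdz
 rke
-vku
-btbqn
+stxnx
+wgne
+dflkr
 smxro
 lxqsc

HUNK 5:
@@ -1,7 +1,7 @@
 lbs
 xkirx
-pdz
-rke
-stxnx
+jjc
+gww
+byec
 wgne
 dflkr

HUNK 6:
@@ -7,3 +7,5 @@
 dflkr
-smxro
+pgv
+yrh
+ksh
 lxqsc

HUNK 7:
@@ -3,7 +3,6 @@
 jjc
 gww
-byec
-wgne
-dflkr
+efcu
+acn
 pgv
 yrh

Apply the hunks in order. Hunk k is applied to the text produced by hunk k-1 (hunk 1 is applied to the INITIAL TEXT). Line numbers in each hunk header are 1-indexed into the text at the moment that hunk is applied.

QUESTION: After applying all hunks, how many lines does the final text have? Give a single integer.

Hunk 1: at line 1 remove [jsq] add [xkirx,pdz,jocj] -> 8 lines: lbs xkirx pdz jocj dseyx sgt srxxi fpipw
Hunk 2: at line 2 remove [jocj,dseyx,sgt] add [rke,vku,btbqn] -> 8 lines: lbs xkirx pdz rke vku btbqn srxxi fpipw
Hunk 3: at line 6 remove [srxxi] add [smxro,lxqsc] -> 9 lines: lbs xkirx pdz rke vku btbqn smxro lxqsc fpipw
Hunk 4: at line 3 remove [vku,btbqn] add [stxnx,wgne,dflkr] -> 10 lines: lbs xkirx pdz rke stxnx wgne dflkr smxro lxqsc fpipw
Hunk 5: at line 1 remove [pdz,rke,stxnx] add [jjc,gww,byec] -> 10 lines: lbs xkirx jjc gww byec wgne dflkr smxro lxqsc fpipw
Hunk 6: at line 7 remove [smxro] add [pgv,yrh,ksh] -> 12 lines: lbs xkirx jjc gww byec wgne dflkr pgv yrh ksh lxqsc fpipw
Hunk 7: at line 3 remove [byec,wgne,dflkr] add [efcu,acn] -> 11 lines: lbs xkirx jjc gww efcu acn pgv yrh ksh lxqsc fpipw
Final line count: 11

Answer: 11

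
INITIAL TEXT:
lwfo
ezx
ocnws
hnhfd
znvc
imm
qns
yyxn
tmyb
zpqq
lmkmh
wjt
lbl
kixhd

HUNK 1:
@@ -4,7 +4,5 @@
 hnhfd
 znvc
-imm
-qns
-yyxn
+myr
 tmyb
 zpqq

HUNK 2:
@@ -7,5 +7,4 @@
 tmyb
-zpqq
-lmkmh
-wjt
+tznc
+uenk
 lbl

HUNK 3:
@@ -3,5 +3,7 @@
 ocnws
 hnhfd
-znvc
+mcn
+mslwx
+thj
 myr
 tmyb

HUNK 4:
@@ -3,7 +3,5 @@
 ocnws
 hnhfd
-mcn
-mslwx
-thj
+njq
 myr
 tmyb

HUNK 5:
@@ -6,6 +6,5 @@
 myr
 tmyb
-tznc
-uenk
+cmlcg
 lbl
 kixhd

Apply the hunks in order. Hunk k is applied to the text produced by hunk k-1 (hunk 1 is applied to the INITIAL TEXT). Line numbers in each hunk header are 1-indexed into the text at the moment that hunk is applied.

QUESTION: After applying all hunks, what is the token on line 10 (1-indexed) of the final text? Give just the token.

Hunk 1: at line 4 remove [imm,qns,yyxn] add [myr] -> 12 lines: lwfo ezx ocnws hnhfd znvc myr tmyb zpqq lmkmh wjt lbl kixhd
Hunk 2: at line 7 remove [zpqq,lmkmh,wjt] add [tznc,uenk] -> 11 lines: lwfo ezx ocnws hnhfd znvc myr tmyb tznc uenk lbl kixhd
Hunk 3: at line 3 remove [znvc] add [mcn,mslwx,thj] -> 13 lines: lwfo ezx ocnws hnhfd mcn mslwx thj myr tmyb tznc uenk lbl kixhd
Hunk 4: at line 3 remove [mcn,mslwx,thj] add [njq] -> 11 lines: lwfo ezx ocnws hnhfd njq myr tmyb tznc uenk lbl kixhd
Hunk 5: at line 6 remove [tznc,uenk] add [cmlcg] -> 10 lines: lwfo ezx ocnws hnhfd njq myr tmyb cmlcg lbl kixhd
Final line 10: kixhd

Answer: kixhd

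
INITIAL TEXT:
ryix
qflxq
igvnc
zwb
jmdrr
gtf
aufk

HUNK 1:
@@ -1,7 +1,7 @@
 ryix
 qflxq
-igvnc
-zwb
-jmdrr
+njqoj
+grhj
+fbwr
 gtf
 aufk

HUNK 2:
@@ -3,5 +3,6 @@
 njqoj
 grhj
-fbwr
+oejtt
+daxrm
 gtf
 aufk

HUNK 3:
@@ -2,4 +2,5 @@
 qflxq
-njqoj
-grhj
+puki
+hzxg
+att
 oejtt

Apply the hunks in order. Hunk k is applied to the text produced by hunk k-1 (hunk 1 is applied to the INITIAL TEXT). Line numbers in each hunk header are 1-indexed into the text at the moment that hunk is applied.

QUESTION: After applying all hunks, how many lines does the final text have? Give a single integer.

Hunk 1: at line 1 remove [igvnc,zwb,jmdrr] add [njqoj,grhj,fbwr] -> 7 lines: ryix qflxq njqoj grhj fbwr gtf aufk
Hunk 2: at line 3 remove [fbwr] add [oejtt,daxrm] -> 8 lines: ryix qflxq njqoj grhj oejtt daxrm gtf aufk
Hunk 3: at line 2 remove [njqoj,grhj] add [puki,hzxg,att] -> 9 lines: ryix qflxq puki hzxg att oejtt daxrm gtf aufk
Final line count: 9

Answer: 9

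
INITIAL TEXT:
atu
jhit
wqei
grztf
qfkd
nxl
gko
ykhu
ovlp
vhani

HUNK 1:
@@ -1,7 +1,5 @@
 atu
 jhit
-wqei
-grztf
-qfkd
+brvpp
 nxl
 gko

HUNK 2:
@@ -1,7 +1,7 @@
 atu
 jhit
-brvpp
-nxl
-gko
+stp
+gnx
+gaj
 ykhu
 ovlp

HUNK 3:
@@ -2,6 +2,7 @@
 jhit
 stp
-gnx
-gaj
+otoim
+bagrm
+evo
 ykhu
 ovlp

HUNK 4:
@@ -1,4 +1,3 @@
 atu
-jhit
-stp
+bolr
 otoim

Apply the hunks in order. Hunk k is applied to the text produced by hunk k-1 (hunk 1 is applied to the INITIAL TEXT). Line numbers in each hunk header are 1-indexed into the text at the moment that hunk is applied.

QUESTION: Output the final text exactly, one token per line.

Hunk 1: at line 1 remove [wqei,grztf,qfkd] add [brvpp] -> 8 lines: atu jhit brvpp nxl gko ykhu ovlp vhani
Hunk 2: at line 1 remove [brvpp,nxl,gko] add [stp,gnx,gaj] -> 8 lines: atu jhit stp gnx gaj ykhu ovlp vhani
Hunk 3: at line 2 remove [gnx,gaj] add [otoim,bagrm,evo] -> 9 lines: atu jhit stp otoim bagrm evo ykhu ovlp vhani
Hunk 4: at line 1 remove [jhit,stp] add [bolr] -> 8 lines: atu bolr otoim bagrm evo ykhu ovlp vhani

Answer: atu
bolr
otoim
bagrm
evo
ykhu
ovlp
vhani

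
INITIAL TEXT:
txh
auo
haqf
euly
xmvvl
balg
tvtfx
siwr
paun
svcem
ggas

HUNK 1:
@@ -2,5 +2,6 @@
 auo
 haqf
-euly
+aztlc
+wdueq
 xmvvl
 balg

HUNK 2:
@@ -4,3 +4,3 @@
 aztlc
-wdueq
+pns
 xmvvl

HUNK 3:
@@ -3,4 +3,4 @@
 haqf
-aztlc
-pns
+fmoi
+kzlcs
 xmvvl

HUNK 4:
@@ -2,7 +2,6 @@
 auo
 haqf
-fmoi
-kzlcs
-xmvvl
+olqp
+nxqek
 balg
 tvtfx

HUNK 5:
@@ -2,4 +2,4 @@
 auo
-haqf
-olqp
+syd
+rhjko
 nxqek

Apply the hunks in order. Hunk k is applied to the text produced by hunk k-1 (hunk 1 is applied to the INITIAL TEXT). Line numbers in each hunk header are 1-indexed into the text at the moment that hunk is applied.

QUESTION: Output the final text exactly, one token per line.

Answer: txh
auo
syd
rhjko
nxqek
balg
tvtfx
siwr
paun
svcem
ggas

Derivation:
Hunk 1: at line 2 remove [euly] add [aztlc,wdueq] -> 12 lines: txh auo haqf aztlc wdueq xmvvl balg tvtfx siwr paun svcem ggas
Hunk 2: at line 4 remove [wdueq] add [pns] -> 12 lines: txh auo haqf aztlc pns xmvvl balg tvtfx siwr paun svcem ggas
Hunk 3: at line 3 remove [aztlc,pns] add [fmoi,kzlcs] -> 12 lines: txh auo haqf fmoi kzlcs xmvvl balg tvtfx siwr paun svcem ggas
Hunk 4: at line 2 remove [fmoi,kzlcs,xmvvl] add [olqp,nxqek] -> 11 lines: txh auo haqf olqp nxqek balg tvtfx siwr paun svcem ggas
Hunk 5: at line 2 remove [haqf,olqp] add [syd,rhjko] -> 11 lines: txh auo syd rhjko nxqek balg tvtfx siwr paun svcem ggas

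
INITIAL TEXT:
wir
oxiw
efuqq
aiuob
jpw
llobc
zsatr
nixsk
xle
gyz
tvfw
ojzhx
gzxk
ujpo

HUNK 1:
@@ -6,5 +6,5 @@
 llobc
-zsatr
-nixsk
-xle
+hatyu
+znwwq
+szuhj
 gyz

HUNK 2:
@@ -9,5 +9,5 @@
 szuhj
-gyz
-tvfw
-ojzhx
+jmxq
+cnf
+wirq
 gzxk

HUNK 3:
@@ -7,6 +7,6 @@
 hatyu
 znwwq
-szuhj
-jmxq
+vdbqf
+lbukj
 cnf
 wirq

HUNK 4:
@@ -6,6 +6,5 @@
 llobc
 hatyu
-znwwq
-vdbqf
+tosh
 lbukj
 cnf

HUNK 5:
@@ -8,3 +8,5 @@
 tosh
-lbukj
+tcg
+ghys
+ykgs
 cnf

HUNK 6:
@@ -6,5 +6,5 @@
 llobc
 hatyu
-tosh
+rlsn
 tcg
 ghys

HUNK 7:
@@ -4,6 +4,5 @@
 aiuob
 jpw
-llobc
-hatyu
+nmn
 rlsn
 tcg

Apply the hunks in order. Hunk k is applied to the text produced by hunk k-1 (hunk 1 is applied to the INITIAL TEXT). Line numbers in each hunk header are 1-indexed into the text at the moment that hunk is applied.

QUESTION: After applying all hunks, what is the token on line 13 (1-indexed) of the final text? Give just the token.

Hunk 1: at line 6 remove [zsatr,nixsk,xle] add [hatyu,znwwq,szuhj] -> 14 lines: wir oxiw efuqq aiuob jpw llobc hatyu znwwq szuhj gyz tvfw ojzhx gzxk ujpo
Hunk 2: at line 9 remove [gyz,tvfw,ojzhx] add [jmxq,cnf,wirq] -> 14 lines: wir oxiw efuqq aiuob jpw llobc hatyu znwwq szuhj jmxq cnf wirq gzxk ujpo
Hunk 3: at line 7 remove [szuhj,jmxq] add [vdbqf,lbukj] -> 14 lines: wir oxiw efuqq aiuob jpw llobc hatyu znwwq vdbqf lbukj cnf wirq gzxk ujpo
Hunk 4: at line 6 remove [znwwq,vdbqf] add [tosh] -> 13 lines: wir oxiw efuqq aiuob jpw llobc hatyu tosh lbukj cnf wirq gzxk ujpo
Hunk 5: at line 8 remove [lbukj] add [tcg,ghys,ykgs] -> 15 lines: wir oxiw efuqq aiuob jpw llobc hatyu tosh tcg ghys ykgs cnf wirq gzxk ujpo
Hunk 6: at line 6 remove [tosh] add [rlsn] -> 15 lines: wir oxiw efuqq aiuob jpw llobc hatyu rlsn tcg ghys ykgs cnf wirq gzxk ujpo
Hunk 7: at line 4 remove [llobc,hatyu] add [nmn] -> 14 lines: wir oxiw efuqq aiuob jpw nmn rlsn tcg ghys ykgs cnf wirq gzxk ujpo
Final line 13: gzxk

Answer: gzxk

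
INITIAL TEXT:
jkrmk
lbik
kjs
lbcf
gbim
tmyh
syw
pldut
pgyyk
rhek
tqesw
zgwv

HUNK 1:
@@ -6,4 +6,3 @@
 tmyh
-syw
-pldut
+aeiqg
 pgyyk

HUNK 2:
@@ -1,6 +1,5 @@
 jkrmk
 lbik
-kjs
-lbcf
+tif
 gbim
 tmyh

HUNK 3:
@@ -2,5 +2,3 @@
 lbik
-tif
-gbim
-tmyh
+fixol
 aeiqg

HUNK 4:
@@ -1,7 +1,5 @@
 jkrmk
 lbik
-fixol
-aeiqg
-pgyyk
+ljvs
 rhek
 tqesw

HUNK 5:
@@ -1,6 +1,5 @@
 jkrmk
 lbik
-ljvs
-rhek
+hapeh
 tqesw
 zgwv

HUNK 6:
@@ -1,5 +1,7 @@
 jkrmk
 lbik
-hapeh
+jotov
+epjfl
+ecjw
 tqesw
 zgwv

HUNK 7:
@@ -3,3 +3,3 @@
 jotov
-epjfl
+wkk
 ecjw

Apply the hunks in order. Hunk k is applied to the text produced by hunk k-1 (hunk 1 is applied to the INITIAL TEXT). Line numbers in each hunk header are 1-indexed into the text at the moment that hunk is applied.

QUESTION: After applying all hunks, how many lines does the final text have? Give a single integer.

Hunk 1: at line 6 remove [syw,pldut] add [aeiqg] -> 11 lines: jkrmk lbik kjs lbcf gbim tmyh aeiqg pgyyk rhek tqesw zgwv
Hunk 2: at line 1 remove [kjs,lbcf] add [tif] -> 10 lines: jkrmk lbik tif gbim tmyh aeiqg pgyyk rhek tqesw zgwv
Hunk 3: at line 2 remove [tif,gbim,tmyh] add [fixol] -> 8 lines: jkrmk lbik fixol aeiqg pgyyk rhek tqesw zgwv
Hunk 4: at line 1 remove [fixol,aeiqg,pgyyk] add [ljvs] -> 6 lines: jkrmk lbik ljvs rhek tqesw zgwv
Hunk 5: at line 1 remove [ljvs,rhek] add [hapeh] -> 5 lines: jkrmk lbik hapeh tqesw zgwv
Hunk 6: at line 1 remove [hapeh] add [jotov,epjfl,ecjw] -> 7 lines: jkrmk lbik jotov epjfl ecjw tqesw zgwv
Hunk 7: at line 3 remove [epjfl] add [wkk] -> 7 lines: jkrmk lbik jotov wkk ecjw tqesw zgwv
Final line count: 7

Answer: 7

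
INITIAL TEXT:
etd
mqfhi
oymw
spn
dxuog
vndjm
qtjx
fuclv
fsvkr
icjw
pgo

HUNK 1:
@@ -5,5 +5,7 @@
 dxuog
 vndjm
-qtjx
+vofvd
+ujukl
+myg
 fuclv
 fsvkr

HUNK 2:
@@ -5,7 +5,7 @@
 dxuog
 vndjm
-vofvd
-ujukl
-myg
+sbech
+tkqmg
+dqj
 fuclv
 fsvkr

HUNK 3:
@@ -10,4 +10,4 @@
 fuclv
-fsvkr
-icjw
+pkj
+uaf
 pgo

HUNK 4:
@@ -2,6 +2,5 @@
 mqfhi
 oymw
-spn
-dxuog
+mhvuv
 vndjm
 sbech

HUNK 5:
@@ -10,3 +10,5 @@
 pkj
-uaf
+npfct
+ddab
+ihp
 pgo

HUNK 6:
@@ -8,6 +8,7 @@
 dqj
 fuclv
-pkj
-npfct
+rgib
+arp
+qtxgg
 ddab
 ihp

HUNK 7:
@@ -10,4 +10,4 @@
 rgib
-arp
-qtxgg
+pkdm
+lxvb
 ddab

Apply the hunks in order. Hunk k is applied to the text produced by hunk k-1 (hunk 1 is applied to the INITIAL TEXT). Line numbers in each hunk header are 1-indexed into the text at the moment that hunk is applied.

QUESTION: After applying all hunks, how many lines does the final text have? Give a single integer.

Hunk 1: at line 5 remove [qtjx] add [vofvd,ujukl,myg] -> 13 lines: etd mqfhi oymw spn dxuog vndjm vofvd ujukl myg fuclv fsvkr icjw pgo
Hunk 2: at line 5 remove [vofvd,ujukl,myg] add [sbech,tkqmg,dqj] -> 13 lines: etd mqfhi oymw spn dxuog vndjm sbech tkqmg dqj fuclv fsvkr icjw pgo
Hunk 3: at line 10 remove [fsvkr,icjw] add [pkj,uaf] -> 13 lines: etd mqfhi oymw spn dxuog vndjm sbech tkqmg dqj fuclv pkj uaf pgo
Hunk 4: at line 2 remove [spn,dxuog] add [mhvuv] -> 12 lines: etd mqfhi oymw mhvuv vndjm sbech tkqmg dqj fuclv pkj uaf pgo
Hunk 5: at line 10 remove [uaf] add [npfct,ddab,ihp] -> 14 lines: etd mqfhi oymw mhvuv vndjm sbech tkqmg dqj fuclv pkj npfct ddab ihp pgo
Hunk 6: at line 8 remove [pkj,npfct] add [rgib,arp,qtxgg] -> 15 lines: etd mqfhi oymw mhvuv vndjm sbech tkqmg dqj fuclv rgib arp qtxgg ddab ihp pgo
Hunk 7: at line 10 remove [arp,qtxgg] add [pkdm,lxvb] -> 15 lines: etd mqfhi oymw mhvuv vndjm sbech tkqmg dqj fuclv rgib pkdm lxvb ddab ihp pgo
Final line count: 15

Answer: 15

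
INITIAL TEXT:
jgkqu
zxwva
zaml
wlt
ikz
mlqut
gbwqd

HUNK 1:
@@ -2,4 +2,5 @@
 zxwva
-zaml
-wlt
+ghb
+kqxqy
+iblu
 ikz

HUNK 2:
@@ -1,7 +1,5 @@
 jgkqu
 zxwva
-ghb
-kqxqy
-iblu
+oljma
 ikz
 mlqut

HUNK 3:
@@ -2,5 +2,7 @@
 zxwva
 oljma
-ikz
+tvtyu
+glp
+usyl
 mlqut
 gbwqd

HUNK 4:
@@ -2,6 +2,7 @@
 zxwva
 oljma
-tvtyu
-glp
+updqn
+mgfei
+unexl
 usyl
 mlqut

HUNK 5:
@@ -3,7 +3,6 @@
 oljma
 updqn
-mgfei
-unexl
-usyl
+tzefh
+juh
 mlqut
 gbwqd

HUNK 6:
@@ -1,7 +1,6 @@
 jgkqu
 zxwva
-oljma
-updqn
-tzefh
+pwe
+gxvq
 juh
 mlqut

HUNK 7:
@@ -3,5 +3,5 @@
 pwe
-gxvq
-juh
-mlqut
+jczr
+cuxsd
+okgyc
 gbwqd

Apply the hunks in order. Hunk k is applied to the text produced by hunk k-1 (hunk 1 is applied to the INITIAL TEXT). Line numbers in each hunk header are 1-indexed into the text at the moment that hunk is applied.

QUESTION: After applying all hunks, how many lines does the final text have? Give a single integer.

Answer: 7

Derivation:
Hunk 1: at line 2 remove [zaml,wlt] add [ghb,kqxqy,iblu] -> 8 lines: jgkqu zxwva ghb kqxqy iblu ikz mlqut gbwqd
Hunk 2: at line 1 remove [ghb,kqxqy,iblu] add [oljma] -> 6 lines: jgkqu zxwva oljma ikz mlqut gbwqd
Hunk 3: at line 2 remove [ikz] add [tvtyu,glp,usyl] -> 8 lines: jgkqu zxwva oljma tvtyu glp usyl mlqut gbwqd
Hunk 4: at line 2 remove [tvtyu,glp] add [updqn,mgfei,unexl] -> 9 lines: jgkqu zxwva oljma updqn mgfei unexl usyl mlqut gbwqd
Hunk 5: at line 3 remove [mgfei,unexl,usyl] add [tzefh,juh] -> 8 lines: jgkqu zxwva oljma updqn tzefh juh mlqut gbwqd
Hunk 6: at line 1 remove [oljma,updqn,tzefh] add [pwe,gxvq] -> 7 lines: jgkqu zxwva pwe gxvq juh mlqut gbwqd
Hunk 7: at line 3 remove [gxvq,juh,mlqut] add [jczr,cuxsd,okgyc] -> 7 lines: jgkqu zxwva pwe jczr cuxsd okgyc gbwqd
Final line count: 7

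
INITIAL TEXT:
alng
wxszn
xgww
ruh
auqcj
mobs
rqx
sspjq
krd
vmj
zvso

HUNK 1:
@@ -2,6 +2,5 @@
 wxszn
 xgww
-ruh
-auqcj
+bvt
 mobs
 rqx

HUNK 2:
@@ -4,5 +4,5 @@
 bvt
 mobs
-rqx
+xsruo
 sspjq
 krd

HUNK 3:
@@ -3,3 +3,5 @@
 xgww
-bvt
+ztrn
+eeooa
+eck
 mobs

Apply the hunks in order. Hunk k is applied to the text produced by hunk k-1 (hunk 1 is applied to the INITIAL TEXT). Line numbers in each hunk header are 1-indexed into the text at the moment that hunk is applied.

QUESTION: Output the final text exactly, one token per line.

Answer: alng
wxszn
xgww
ztrn
eeooa
eck
mobs
xsruo
sspjq
krd
vmj
zvso

Derivation:
Hunk 1: at line 2 remove [ruh,auqcj] add [bvt] -> 10 lines: alng wxszn xgww bvt mobs rqx sspjq krd vmj zvso
Hunk 2: at line 4 remove [rqx] add [xsruo] -> 10 lines: alng wxszn xgww bvt mobs xsruo sspjq krd vmj zvso
Hunk 3: at line 3 remove [bvt] add [ztrn,eeooa,eck] -> 12 lines: alng wxszn xgww ztrn eeooa eck mobs xsruo sspjq krd vmj zvso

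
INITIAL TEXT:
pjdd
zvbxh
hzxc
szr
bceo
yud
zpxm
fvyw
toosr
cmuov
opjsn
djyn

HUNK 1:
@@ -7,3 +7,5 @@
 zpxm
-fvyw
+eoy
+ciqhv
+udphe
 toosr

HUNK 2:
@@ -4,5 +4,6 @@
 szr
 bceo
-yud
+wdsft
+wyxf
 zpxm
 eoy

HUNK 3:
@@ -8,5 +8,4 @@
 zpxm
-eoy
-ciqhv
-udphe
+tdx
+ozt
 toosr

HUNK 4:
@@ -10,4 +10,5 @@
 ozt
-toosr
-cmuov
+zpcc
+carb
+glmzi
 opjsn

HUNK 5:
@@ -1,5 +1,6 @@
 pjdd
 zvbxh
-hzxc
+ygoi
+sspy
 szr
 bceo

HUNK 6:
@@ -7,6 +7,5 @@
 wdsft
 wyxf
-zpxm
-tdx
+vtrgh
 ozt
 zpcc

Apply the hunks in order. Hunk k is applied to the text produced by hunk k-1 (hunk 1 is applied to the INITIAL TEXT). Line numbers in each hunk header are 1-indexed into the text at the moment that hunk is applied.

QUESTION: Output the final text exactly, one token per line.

Answer: pjdd
zvbxh
ygoi
sspy
szr
bceo
wdsft
wyxf
vtrgh
ozt
zpcc
carb
glmzi
opjsn
djyn

Derivation:
Hunk 1: at line 7 remove [fvyw] add [eoy,ciqhv,udphe] -> 14 lines: pjdd zvbxh hzxc szr bceo yud zpxm eoy ciqhv udphe toosr cmuov opjsn djyn
Hunk 2: at line 4 remove [yud] add [wdsft,wyxf] -> 15 lines: pjdd zvbxh hzxc szr bceo wdsft wyxf zpxm eoy ciqhv udphe toosr cmuov opjsn djyn
Hunk 3: at line 8 remove [eoy,ciqhv,udphe] add [tdx,ozt] -> 14 lines: pjdd zvbxh hzxc szr bceo wdsft wyxf zpxm tdx ozt toosr cmuov opjsn djyn
Hunk 4: at line 10 remove [toosr,cmuov] add [zpcc,carb,glmzi] -> 15 lines: pjdd zvbxh hzxc szr bceo wdsft wyxf zpxm tdx ozt zpcc carb glmzi opjsn djyn
Hunk 5: at line 1 remove [hzxc] add [ygoi,sspy] -> 16 lines: pjdd zvbxh ygoi sspy szr bceo wdsft wyxf zpxm tdx ozt zpcc carb glmzi opjsn djyn
Hunk 6: at line 7 remove [zpxm,tdx] add [vtrgh] -> 15 lines: pjdd zvbxh ygoi sspy szr bceo wdsft wyxf vtrgh ozt zpcc carb glmzi opjsn djyn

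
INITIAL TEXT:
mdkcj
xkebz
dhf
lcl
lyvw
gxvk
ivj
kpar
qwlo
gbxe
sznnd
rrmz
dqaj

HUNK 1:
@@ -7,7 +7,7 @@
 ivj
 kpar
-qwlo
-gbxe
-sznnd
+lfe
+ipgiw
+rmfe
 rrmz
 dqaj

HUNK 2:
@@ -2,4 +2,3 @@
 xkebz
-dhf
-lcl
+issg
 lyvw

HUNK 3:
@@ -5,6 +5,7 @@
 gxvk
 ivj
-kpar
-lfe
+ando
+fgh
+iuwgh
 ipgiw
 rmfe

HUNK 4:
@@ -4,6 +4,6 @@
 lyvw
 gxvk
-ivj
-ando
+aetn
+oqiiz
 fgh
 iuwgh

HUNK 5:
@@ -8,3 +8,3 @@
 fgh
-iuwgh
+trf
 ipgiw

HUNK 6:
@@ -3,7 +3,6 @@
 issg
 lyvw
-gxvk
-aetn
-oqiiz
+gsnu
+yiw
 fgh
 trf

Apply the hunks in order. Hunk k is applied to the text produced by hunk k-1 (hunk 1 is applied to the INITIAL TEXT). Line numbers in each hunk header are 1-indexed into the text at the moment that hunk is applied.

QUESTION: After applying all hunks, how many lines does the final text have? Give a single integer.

Answer: 12

Derivation:
Hunk 1: at line 7 remove [qwlo,gbxe,sznnd] add [lfe,ipgiw,rmfe] -> 13 lines: mdkcj xkebz dhf lcl lyvw gxvk ivj kpar lfe ipgiw rmfe rrmz dqaj
Hunk 2: at line 2 remove [dhf,lcl] add [issg] -> 12 lines: mdkcj xkebz issg lyvw gxvk ivj kpar lfe ipgiw rmfe rrmz dqaj
Hunk 3: at line 5 remove [kpar,lfe] add [ando,fgh,iuwgh] -> 13 lines: mdkcj xkebz issg lyvw gxvk ivj ando fgh iuwgh ipgiw rmfe rrmz dqaj
Hunk 4: at line 4 remove [ivj,ando] add [aetn,oqiiz] -> 13 lines: mdkcj xkebz issg lyvw gxvk aetn oqiiz fgh iuwgh ipgiw rmfe rrmz dqaj
Hunk 5: at line 8 remove [iuwgh] add [trf] -> 13 lines: mdkcj xkebz issg lyvw gxvk aetn oqiiz fgh trf ipgiw rmfe rrmz dqaj
Hunk 6: at line 3 remove [gxvk,aetn,oqiiz] add [gsnu,yiw] -> 12 lines: mdkcj xkebz issg lyvw gsnu yiw fgh trf ipgiw rmfe rrmz dqaj
Final line count: 12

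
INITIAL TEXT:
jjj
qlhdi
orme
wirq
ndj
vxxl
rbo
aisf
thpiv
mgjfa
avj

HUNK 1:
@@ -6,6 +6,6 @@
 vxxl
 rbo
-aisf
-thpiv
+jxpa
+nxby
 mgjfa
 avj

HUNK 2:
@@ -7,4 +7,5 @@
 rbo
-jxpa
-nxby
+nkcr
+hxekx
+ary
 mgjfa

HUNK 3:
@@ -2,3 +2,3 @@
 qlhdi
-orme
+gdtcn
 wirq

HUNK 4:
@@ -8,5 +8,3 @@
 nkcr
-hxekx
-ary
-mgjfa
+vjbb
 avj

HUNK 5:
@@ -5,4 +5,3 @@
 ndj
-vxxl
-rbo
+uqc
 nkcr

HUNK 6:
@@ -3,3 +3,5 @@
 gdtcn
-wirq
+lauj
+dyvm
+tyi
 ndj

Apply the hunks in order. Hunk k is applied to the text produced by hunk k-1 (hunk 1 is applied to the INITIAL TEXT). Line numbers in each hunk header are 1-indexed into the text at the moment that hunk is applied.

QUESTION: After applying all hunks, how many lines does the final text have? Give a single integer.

Hunk 1: at line 6 remove [aisf,thpiv] add [jxpa,nxby] -> 11 lines: jjj qlhdi orme wirq ndj vxxl rbo jxpa nxby mgjfa avj
Hunk 2: at line 7 remove [jxpa,nxby] add [nkcr,hxekx,ary] -> 12 lines: jjj qlhdi orme wirq ndj vxxl rbo nkcr hxekx ary mgjfa avj
Hunk 3: at line 2 remove [orme] add [gdtcn] -> 12 lines: jjj qlhdi gdtcn wirq ndj vxxl rbo nkcr hxekx ary mgjfa avj
Hunk 4: at line 8 remove [hxekx,ary,mgjfa] add [vjbb] -> 10 lines: jjj qlhdi gdtcn wirq ndj vxxl rbo nkcr vjbb avj
Hunk 5: at line 5 remove [vxxl,rbo] add [uqc] -> 9 lines: jjj qlhdi gdtcn wirq ndj uqc nkcr vjbb avj
Hunk 6: at line 3 remove [wirq] add [lauj,dyvm,tyi] -> 11 lines: jjj qlhdi gdtcn lauj dyvm tyi ndj uqc nkcr vjbb avj
Final line count: 11

Answer: 11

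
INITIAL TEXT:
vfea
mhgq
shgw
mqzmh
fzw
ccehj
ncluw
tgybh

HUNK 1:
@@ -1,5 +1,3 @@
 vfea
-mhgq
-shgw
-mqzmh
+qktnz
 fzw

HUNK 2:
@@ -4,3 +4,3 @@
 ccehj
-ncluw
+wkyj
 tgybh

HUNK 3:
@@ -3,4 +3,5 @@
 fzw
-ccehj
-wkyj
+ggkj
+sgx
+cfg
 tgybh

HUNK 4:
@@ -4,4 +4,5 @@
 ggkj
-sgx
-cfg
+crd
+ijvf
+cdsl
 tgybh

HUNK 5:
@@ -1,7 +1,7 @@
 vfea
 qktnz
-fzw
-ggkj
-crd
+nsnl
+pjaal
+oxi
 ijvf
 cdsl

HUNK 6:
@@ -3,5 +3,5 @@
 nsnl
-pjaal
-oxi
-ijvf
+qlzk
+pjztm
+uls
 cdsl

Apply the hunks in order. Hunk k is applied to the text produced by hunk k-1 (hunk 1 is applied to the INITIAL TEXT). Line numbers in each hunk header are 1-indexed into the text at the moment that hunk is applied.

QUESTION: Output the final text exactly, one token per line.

Answer: vfea
qktnz
nsnl
qlzk
pjztm
uls
cdsl
tgybh

Derivation:
Hunk 1: at line 1 remove [mhgq,shgw,mqzmh] add [qktnz] -> 6 lines: vfea qktnz fzw ccehj ncluw tgybh
Hunk 2: at line 4 remove [ncluw] add [wkyj] -> 6 lines: vfea qktnz fzw ccehj wkyj tgybh
Hunk 3: at line 3 remove [ccehj,wkyj] add [ggkj,sgx,cfg] -> 7 lines: vfea qktnz fzw ggkj sgx cfg tgybh
Hunk 4: at line 4 remove [sgx,cfg] add [crd,ijvf,cdsl] -> 8 lines: vfea qktnz fzw ggkj crd ijvf cdsl tgybh
Hunk 5: at line 1 remove [fzw,ggkj,crd] add [nsnl,pjaal,oxi] -> 8 lines: vfea qktnz nsnl pjaal oxi ijvf cdsl tgybh
Hunk 6: at line 3 remove [pjaal,oxi,ijvf] add [qlzk,pjztm,uls] -> 8 lines: vfea qktnz nsnl qlzk pjztm uls cdsl tgybh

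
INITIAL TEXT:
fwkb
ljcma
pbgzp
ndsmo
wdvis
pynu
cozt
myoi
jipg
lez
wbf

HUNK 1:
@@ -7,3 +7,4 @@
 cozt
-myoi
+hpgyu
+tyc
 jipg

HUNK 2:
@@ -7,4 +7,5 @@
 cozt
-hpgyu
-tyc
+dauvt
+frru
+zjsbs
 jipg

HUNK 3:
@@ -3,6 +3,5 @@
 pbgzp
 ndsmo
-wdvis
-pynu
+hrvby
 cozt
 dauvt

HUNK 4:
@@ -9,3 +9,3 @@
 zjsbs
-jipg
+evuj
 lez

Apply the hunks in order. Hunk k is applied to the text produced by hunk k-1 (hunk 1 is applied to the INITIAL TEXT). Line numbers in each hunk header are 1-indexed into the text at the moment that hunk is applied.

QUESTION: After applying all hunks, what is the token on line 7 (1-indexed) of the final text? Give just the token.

Answer: dauvt

Derivation:
Hunk 1: at line 7 remove [myoi] add [hpgyu,tyc] -> 12 lines: fwkb ljcma pbgzp ndsmo wdvis pynu cozt hpgyu tyc jipg lez wbf
Hunk 2: at line 7 remove [hpgyu,tyc] add [dauvt,frru,zjsbs] -> 13 lines: fwkb ljcma pbgzp ndsmo wdvis pynu cozt dauvt frru zjsbs jipg lez wbf
Hunk 3: at line 3 remove [wdvis,pynu] add [hrvby] -> 12 lines: fwkb ljcma pbgzp ndsmo hrvby cozt dauvt frru zjsbs jipg lez wbf
Hunk 4: at line 9 remove [jipg] add [evuj] -> 12 lines: fwkb ljcma pbgzp ndsmo hrvby cozt dauvt frru zjsbs evuj lez wbf
Final line 7: dauvt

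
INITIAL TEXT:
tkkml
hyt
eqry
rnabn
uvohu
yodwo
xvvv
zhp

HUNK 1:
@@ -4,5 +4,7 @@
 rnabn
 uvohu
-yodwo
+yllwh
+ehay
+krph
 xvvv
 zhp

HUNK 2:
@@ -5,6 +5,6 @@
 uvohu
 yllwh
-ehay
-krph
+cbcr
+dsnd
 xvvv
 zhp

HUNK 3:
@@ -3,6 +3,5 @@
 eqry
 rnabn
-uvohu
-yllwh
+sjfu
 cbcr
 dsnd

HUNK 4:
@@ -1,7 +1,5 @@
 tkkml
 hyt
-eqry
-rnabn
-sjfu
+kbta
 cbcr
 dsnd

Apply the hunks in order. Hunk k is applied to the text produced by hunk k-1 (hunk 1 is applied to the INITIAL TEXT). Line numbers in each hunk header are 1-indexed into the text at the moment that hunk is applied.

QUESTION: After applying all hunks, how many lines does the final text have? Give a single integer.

Answer: 7

Derivation:
Hunk 1: at line 4 remove [yodwo] add [yllwh,ehay,krph] -> 10 lines: tkkml hyt eqry rnabn uvohu yllwh ehay krph xvvv zhp
Hunk 2: at line 5 remove [ehay,krph] add [cbcr,dsnd] -> 10 lines: tkkml hyt eqry rnabn uvohu yllwh cbcr dsnd xvvv zhp
Hunk 3: at line 3 remove [uvohu,yllwh] add [sjfu] -> 9 lines: tkkml hyt eqry rnabn sjfu cbcr dsnd xvvv zhp
Hunk 4: at line 1 remove [eqry,rnabn,sjfu] add [kbta] -> 7 lines: tkkml hyt kbta cbcr dsnd xvvv zhp
Final line count: 7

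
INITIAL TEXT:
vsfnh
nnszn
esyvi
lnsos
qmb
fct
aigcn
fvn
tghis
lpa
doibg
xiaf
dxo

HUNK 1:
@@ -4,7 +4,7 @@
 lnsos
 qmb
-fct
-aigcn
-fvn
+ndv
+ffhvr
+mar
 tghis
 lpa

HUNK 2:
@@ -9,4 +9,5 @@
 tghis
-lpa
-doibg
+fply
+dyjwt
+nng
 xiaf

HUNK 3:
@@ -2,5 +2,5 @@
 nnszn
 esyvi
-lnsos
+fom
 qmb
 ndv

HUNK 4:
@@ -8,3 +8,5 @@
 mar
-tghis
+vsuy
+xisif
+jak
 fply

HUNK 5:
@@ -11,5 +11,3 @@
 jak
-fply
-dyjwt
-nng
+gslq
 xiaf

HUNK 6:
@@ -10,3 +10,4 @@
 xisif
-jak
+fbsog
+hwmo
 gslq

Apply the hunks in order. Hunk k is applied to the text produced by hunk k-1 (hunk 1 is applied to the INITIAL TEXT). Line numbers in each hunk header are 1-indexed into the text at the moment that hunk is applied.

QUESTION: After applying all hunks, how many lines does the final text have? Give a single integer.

Answer: 15

Derivation:
Hunk 1: at line 4 remove [fct,aigcn,fvn] add [ndv,ffhvr,mar] -> 13 lines: vsfnh nnszn esyvi lnsos qmb ndv ffhvr mar tghis lpa doibg xiaf dxo
Hunk 2: at line 9 remove [lpa,doibg] add [fply,dyjwt,nng] -> 14 lines: vsfnh nnszn esyvi lnsos qmb ndv ffhvr mar tghis fply dyjwt nng xiaf dxo
Hunk 3: at line 2 remove [lnsos] add [fom] -> 14 lines: vsfnh nnszn esyvi fom qmb ndv ffhvr mar tghis fply dyjwt nng xiaf dxo
Hunk 4: at line 8 remove [tghis] add [vsuy,xisif,jak] -> 16 lines: vsfnh nnszn esyvi fom qmb ndv ffhvr mar vsuy xisif jak fply dyjwt nng xiaf dxo
Hunk 5: at line 11 remove [fply,dyjwt,nng] add [gslq] -> 14 lines: vsfnh nnszn esyvi fom qmb ndv ffhvr mar vsuy xisif jak gslq xiaf dxo
Hunk 6: at line 10 remove [jak] add [fbsog,hwmo] -> 15 lines: vsfnh nnszn esyvi fom qmb ndv ffhvr mar vsuy xisif fbsog hwmo gslq xiaf dxo
Final line count: 15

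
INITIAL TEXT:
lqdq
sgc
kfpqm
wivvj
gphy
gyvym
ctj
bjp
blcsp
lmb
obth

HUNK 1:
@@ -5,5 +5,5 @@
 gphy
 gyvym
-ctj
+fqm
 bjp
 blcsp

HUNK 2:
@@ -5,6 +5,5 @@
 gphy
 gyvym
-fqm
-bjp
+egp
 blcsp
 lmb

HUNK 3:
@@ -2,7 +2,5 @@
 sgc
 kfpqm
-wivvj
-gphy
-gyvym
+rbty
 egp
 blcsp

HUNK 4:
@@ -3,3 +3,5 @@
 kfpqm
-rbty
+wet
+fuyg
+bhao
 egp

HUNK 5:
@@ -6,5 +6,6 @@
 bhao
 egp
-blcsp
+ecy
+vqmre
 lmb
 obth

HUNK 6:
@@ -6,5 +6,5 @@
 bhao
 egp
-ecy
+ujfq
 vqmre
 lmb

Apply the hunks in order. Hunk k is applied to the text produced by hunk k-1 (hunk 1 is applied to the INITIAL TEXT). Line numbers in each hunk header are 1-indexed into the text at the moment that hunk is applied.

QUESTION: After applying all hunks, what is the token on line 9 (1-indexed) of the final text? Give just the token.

Hunk 1: at line 5 remove [ctj] add [fqm] -> 11 lines: lqdq sgc kfpqm wivvj gphy gyvym fqm bjp blcsp lmb obth
Hunk 2: at line 5 remove [fqm,bjp] add [egp] -> 10 lines: lqdq sgc kfpqm wivvj gphy gyvym egp blcsp lmb obth
Hunk 3: at line 2 remove [wivvj,gphy,gyvym] add [rbty] -> 8 lines: lqdq sgc kfpqm rbty egp blcsp lmb obth
Hunk 4: at line 3 remove [rbty] add [wet,fuyg,bhao] -> 10 lines: lqdq sgc kfpqm wet fuyg bhao egp blcsp lmb obth
Hunk 5: at line 6 remove [blcsp] add [ecy,vqmre] -> 11 lines: lqdq sgc kfpqm wet fuyg bhao egp ecy vqmre lmb obth
Hunk 6: at line 6 remove [ecy] add [ujfq] -> 11 lines: lqdq sgc kfpqm wet fuyg bhao egp ujfq vqmre lmb obth
Final line 9: vqmre

Answer: vqmre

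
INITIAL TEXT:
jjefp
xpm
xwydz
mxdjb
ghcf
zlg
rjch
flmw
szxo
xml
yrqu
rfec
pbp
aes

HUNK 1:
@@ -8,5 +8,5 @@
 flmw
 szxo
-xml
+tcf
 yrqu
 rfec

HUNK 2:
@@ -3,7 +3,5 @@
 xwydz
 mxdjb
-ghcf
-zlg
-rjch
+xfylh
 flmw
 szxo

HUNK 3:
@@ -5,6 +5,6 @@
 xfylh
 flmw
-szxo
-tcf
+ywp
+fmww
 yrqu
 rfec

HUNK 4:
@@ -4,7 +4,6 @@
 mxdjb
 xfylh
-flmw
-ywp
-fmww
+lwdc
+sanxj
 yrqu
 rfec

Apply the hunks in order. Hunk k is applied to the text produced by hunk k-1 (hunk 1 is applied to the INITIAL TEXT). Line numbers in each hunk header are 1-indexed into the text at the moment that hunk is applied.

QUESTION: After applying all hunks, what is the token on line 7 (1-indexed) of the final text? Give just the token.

Hunk 1: at line 8 remove [xml] add [tcf] -> 14 lines: jjefp xpm xwydz mxdjb ghcf zlg rjch flmw szxo tcf yrqu rfec pbp aes
Hunk 2: at line 3 remove [ghcf,zlg,rjch] add [xfylh] -> 12 lines: jjefp xpm xwydz mxdjb xfylh flmw szxo tcf yrqu rfec pbp aes
Hunk 3: at line 5 remove [szxo,tcf] add [ywp,fmww] -> 12 lines: jjefp xpm xwydz mxdjb xfylh flmw ywp fmww yrqu rfec pbp aes
Hunk 4: at line 4 remove [flmw,ywp,fmww] add [lwdc,sanxj] -> 11 lines: jjefp xpm xwydz mxdjb xfylh lwdc sanxj yrqu rfec pbp aes
Final line 7: sanxj

Answer: sanxj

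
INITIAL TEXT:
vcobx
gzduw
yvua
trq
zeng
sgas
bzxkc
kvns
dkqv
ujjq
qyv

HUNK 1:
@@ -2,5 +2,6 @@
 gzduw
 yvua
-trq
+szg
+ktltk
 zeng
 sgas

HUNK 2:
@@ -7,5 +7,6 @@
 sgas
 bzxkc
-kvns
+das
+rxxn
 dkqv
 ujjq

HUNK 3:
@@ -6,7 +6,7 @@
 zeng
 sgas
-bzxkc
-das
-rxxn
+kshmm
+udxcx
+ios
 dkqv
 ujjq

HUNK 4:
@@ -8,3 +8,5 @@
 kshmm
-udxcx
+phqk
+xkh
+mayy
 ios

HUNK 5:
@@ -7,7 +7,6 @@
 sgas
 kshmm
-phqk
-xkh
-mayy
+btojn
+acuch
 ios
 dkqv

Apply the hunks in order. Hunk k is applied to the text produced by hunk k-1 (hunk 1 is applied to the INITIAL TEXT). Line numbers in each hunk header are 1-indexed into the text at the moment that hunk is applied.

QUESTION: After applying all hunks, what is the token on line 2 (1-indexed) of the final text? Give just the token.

Answer: gzduw

Derivation:
Hunk 1: at line 2 remove [trq] add [szg,ktltk] -> 12 lines: vcobx gzduw yvua szg ktltk zeng sgas bzxkc kvns dkqv ujjq qyv
Hunk 2: at line 7 remove [kvns] add [das,rxxn] -> 13 lines: vcobx gzduw yvua szg ktltk zeng sgas bzxkc das rxxn dkqv ujjq qyv
Hunk 3: at line 6 remove [bzxkc,das,rxxn] add [kshmm,udxcx,ios] -> 13 lines: vcobx gzduw yvua szg ktltk zeng sgas kshmm udxcx ios dkqv ujjq qyv
Hunk 4: at line 8 remove [udxcx] add [phqk,xkh,mayy] -> 15 lines: vcobx gzduw yvua szg ktltk zeng sgas kshmm phqk xkh mayy ios dkqv ujjq qyv
Hunk 5: at line 7 remove [phqk,xkh,mayy] add [btojn,acuch] -> 14 lines: vcobx gzduw yvua szg ktltk zeng sgas kshmm btojn acuch ios dkqv ujjq qyv
Final line 2: gzduw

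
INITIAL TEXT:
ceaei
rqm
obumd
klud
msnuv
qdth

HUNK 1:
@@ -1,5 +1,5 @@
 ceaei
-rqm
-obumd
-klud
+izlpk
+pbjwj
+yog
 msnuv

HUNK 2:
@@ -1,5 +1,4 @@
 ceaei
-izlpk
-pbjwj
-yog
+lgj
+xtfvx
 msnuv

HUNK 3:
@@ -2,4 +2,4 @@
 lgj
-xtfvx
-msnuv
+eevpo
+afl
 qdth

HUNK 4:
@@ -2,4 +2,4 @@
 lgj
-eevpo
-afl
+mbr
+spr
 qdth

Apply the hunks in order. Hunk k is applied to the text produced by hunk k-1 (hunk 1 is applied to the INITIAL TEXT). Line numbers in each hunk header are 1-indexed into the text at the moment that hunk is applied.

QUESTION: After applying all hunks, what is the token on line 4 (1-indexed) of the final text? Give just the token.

Answer: spr

Derivation:
Hunk 1: at line 1 remove [rqm,obumd,klud] add [izlpk,pbjwj,yog] -> 6 lines: ceaei izlpk pbjwj yog msnuv qdth
Hunk 2: at line 1 remove [izlpk,pbjwj,yog] add [lgj,xtfvx] -> 5 lines: ceaei lgj xtfvx msnuv qdth
Hunk 3: at line 2 remove [xtfvx,msnuv] add [eevpo,afl] -> 5 lines: ceaei lgj eevpo afl qdth
Hunk 4: at line 2 remove [eevpo,afl] add [mbr,spr] -> 5 lines: ceaei lgj mbr spr qdth
Final line 4: spr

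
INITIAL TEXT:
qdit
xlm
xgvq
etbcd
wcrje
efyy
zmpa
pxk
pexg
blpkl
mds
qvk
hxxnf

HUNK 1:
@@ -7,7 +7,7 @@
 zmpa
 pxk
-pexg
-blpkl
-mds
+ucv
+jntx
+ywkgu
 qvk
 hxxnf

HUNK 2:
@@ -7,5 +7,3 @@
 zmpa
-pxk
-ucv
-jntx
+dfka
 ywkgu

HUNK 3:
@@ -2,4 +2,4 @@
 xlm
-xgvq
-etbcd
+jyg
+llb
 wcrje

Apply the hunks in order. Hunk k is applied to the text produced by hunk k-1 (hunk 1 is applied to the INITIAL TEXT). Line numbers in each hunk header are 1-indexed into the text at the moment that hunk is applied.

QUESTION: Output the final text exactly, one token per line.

Answer: qdit
xlm
jyg
llb
wcrje
efyy
zmpa
dfka
ywkgu
qvk
hxxnf

Derivation:
Hunk 1: at line 7 remove [pexg,blpkl,mds] add [ucv,jntx,ywkgu] -> 13 lines: qdit xlm xgvq etbcd wcrje efyy zmpa pxk ucv jntx ywkgu qvk hxxnf
Hunk 2: at line 7 remove [pxk,ucv,jntx] add [dfka] -> 11 lines: qdit xlm xgvq etbcd wcrje efyy zmpa dfka ywkgu qvk hxxnf
Hunk 3: at line 2 remove [xgvq,etbcd] add [jyg,llb] -> 11 lines: qdit xlm jyg llb wcrje efyy zmpa dfka ywkgu qvk hxxnf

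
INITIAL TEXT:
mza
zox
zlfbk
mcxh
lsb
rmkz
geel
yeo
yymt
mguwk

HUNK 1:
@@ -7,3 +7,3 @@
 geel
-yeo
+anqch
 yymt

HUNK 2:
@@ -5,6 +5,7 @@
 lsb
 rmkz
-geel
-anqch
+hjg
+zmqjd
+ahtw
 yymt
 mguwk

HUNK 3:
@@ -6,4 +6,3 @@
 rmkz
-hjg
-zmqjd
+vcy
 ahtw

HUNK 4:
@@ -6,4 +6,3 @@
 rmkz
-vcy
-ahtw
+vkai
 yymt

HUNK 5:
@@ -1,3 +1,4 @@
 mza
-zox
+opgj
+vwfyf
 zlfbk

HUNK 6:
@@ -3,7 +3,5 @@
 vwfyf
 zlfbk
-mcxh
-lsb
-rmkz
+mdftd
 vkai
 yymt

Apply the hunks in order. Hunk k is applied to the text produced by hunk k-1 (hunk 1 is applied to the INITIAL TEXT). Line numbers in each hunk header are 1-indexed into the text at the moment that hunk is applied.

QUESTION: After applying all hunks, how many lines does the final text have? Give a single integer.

Answer: 8

Derivation:
Hunk 1: at line 7 remove [yeo] add [anqch] -> 10 lines: mza zox zlfbk mcxh lsb rmkz geel anqch yymt mguwk
Hunk 2: at line 5 remove [geel,anqch] add [hjg,zmqjd,ahtw] -> 11 lines: mza zox zlfbk mcxh lsb rmkz hjg zmqjd ahtw yymt mguwk
Hunk 3: at line 6 remove [hjg,zmqjd] add [vcy] -> 10 lines: mza zox zlfbk mcxh lsb rmkz vcy ahtw yymt mguwk
Hunk 4: at line 6 remove [vcy,ahtw] add [vkai] -> 9 lines: mza zox zlfbk mcxh lsb rmkz vkai yymt mguwk
Hunk 5: at line 1 remove [zox] add [opgj,vwfyf] -> 10 lines: mza opgj vwfyf zlfbk mcxh lsb rmkz vkai yymt mguwk
Hunk 6: at line 3 remove [mcxh,lsb,rmkz] add [mdftd] -> 8 lines: mza opgj vwfyf zlfbk mdftd vkai yymt mguwk
Final line count: 8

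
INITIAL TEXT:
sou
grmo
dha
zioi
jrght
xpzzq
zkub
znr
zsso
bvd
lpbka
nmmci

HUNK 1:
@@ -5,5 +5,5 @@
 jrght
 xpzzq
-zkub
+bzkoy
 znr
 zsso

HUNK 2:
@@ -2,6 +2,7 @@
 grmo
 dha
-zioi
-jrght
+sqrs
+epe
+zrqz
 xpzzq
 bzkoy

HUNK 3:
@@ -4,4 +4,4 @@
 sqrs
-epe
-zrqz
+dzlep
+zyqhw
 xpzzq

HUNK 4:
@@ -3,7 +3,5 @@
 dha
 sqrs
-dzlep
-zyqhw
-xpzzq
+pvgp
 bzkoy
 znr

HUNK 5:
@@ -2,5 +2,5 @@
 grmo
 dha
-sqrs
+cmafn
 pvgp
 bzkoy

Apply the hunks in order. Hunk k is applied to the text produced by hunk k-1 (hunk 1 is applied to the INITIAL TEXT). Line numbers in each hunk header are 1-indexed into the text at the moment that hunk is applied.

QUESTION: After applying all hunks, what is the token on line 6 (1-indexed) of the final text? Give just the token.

Answer: bzkoy

Derivation:
Hunk 1: at line 5 remove [zkub] add [bzkoy] -> 12 lines: sou grmo dha zioi jrght xpzzq bzkoy znr zsso bvd lpbka nmmci
Hunk 2: at line 2 remove [zioi,jrght] add [sqrs,epe,zrqz] -> 13 lines: sou grmo dha sqrs epe zrqz xpzzq bzkoy znr zsso bvd lpbka nmmci
Hunk 3: at line 4 remove [epe,zrqz] add [dzlep,zyqhw] -> 13 lines: sou grmo dha sqrs dzlep zyqhw xpzzq bzkoy znr zsso bvd lpbka nmmci
Hunk 4: at line 3 remove [dzlep,zyqhw,xpzzq] add [pvgp] -> 11 lines: sou grmo dha sqrs pvgp bzkoy znr zsso bvd lpbka nmmci
Hunk 5: at line 2 remove [sqrs] add [cmafn] -> 11 lines: sou grmo dha cmafn pvgp bzkoy znr zsso bvd lpbka nmmci
Final line 6: bzkoy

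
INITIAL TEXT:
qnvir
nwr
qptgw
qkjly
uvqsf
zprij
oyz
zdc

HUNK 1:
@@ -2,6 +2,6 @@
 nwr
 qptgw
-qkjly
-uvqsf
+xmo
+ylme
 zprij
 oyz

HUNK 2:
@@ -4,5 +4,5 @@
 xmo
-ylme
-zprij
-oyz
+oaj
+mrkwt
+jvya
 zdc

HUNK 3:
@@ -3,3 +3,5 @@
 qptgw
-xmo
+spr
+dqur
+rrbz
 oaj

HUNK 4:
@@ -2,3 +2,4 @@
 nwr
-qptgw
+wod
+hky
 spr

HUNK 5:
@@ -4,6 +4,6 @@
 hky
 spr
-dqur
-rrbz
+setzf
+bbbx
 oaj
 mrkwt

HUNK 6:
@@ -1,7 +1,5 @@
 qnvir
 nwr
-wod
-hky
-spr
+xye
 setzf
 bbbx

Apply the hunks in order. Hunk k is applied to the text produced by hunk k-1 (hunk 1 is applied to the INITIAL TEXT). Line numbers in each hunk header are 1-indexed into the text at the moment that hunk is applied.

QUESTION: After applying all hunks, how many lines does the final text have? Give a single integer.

Hunk 1: at line 2 remove [qkjly,uvqsf] add [xmo,ylme] -> 8 lines: qnvir nwr qptgw xmo ylme zprij oyz zdc
Hunk 2: at line 4 remove [ylme,zprij,oyz] add [oaj,mrkwt,jvya] -> 8 lines: qnvir nwr qptgw xmo oaj mrkwt jvya zdc
Hunk 3: at line 3 remove [xmo] add [spr,dqur,rrbz] -> 10 lines: qnvir nwr qptgw spr dqur rrbz oaj mrkwt jvya zdc
Hunk 4: at line 2 remove [qptgw] add [wod,hky] -> 11 lines: qnvir nwr wod hky spr dqur rrbz oaj mrkwt jvya zdc
Hunk 5: at line 4 remove [dqur,rrbz] add [setzf,bbbx] -> 11 lines: qnvir nwr wod hky spr setzf bbbx oaj mrkwt jvya zdc
Hunk 6: at line 1 remove [wod,hky,spr] add [xye] -> 9 lines: qnvir nwr xye setzf bbbx oaj mrkwt jvya zdc
Final line count: 9

Answer: 9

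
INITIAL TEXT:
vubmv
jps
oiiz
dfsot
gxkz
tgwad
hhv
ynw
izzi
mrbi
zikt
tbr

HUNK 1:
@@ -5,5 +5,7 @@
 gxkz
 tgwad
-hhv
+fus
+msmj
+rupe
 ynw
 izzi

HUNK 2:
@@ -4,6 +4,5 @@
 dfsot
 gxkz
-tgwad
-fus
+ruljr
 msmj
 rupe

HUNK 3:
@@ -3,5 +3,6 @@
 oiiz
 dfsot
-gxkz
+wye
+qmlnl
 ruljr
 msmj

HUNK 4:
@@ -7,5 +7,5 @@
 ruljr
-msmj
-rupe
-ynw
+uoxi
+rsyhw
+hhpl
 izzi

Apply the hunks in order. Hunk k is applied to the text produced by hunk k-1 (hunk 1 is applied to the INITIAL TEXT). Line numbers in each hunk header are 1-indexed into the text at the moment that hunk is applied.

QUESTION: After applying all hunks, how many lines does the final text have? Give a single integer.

Answer: 14

Derivation:
Hunk 1: at line 5 remove [hhv] add [fus,msmj,rupe] -> 14 lines: vubmv jps oiiz dfsot gxkz tgwad fus msmj rupe ynw izzi mrbi zikt tbr
Hunk 2: at line 4 remove [tgwad,fus] add [ruljr] -> 13 lines: vubmv jps oiiz dfsot gxkz ruljr msmj rupe ynw izzi mrbi zikt tbr
Hunk 3: at line 3 remove [gxkz] add [wye,qmlnl] -> 14 lines: vubmv jps oiiz dfsot wye qmlnl ruljr msmj rupe ynw izzi mrbi zikt tbr
Hunk 4: at line 7 remove [msmj,rupe,ynw] add [uoxi,rsyhw,hhpl] -> 14 lines: vubmv jps oiiz dfsot wye qmlnl ruljr uoxi rsyhw hhpl izzi mrbi zikt tbr
Final line count: 14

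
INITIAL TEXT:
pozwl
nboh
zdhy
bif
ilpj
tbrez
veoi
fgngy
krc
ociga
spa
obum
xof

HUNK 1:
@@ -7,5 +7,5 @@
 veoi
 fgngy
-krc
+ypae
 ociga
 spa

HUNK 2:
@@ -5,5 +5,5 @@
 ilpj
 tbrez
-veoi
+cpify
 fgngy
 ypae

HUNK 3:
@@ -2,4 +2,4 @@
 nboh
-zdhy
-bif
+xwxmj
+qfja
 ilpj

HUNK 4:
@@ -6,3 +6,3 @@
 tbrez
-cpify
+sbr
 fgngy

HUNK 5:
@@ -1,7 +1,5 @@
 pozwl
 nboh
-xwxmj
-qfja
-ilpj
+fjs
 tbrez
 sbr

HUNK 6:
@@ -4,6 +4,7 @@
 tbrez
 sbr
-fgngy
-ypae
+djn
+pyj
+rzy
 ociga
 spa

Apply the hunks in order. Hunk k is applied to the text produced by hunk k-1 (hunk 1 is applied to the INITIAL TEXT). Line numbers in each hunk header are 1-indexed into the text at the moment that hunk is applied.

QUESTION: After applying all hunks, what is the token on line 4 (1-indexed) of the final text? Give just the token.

Answer: tbrez

Derivation:
Hunk 1: at line 7 remove [krc] add [ypae] -> 13 lines: pozwl nboh zdhy bif ilpj tbrez veoi fgngy ypae ociga spa obum xof
Hunk 2: at line 5 remove [veoi] add [cpify] -> 13 lines: pozwl nboh zdhy bif ilpj tbrez cpify fgngy ypae ociga spa obum xof
Hunk 3: at line 2 remove [zdhy,bif] add [xwxmj,qfja] -> 13 lines: pozwl nboh xwxmj qfja ilpj tbrez cpify fgngy ypae ociga spa obum xof
Hunk 4: at line 6 remove [cpify] add [sbr] -> 13 lines: pozwl nboh xwxmj qfja ilpj tbrez sbr fgngy ypae ociga spa obum xof
Hunk 5: at line 1 remove [xwxmj,qfja,ilpj] add [fjs] -> 11 lines: pozwl nboh fjs tbrez sbr fgngy ypae ociga spa obum xof
Hunk 6: at line 4 remove [fgngy,ypae] add [djn,pyj,rzy] -> 12 lines: pozwl nboh fjs tbrez sbr djn pyj rzy ociga spa obum xof
Final line 4: tbrez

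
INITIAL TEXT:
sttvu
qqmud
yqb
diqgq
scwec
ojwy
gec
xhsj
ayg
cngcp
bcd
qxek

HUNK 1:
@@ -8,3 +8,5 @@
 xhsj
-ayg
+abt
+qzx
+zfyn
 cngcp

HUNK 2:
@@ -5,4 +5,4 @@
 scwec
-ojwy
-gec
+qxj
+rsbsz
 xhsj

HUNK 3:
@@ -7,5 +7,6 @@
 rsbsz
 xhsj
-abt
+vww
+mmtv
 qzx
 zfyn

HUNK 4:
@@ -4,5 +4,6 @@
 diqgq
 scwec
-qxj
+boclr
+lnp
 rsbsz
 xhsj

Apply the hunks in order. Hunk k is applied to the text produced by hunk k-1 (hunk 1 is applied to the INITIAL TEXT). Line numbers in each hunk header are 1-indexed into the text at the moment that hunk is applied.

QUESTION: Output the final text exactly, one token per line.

Answer: sttvu
qqmud
yqb
diqgq
scwec
boclr
lnp
rsbsz
xhsj
vww
mmtv
qzx
zfyn
cngcp
bcd
qxek

Derivation:
Hunk 1: at line 8 remove [ayg] add [abt,qzx,zfyn] -> 14 lines: sttvu qqmud yqb diqgq scwec ojwy gec xhsj abt qzx zfyn cngcp bcd qxek
Hunk 2: at line 5 remove [ojwy,gec] add [qxj,rsbsz] -> 14 lines: sttvu qqmud yqb diqgq scwec qxj rsbsz xhsj abt qzx zfyn cngcp bcd qxek
Hunk 3: at line 7 remove [abt] add [vww,mmtv] -> 15 lines: sttvu qqmud yqb diqgq scwec qxj rsbsz xhsj vww mmtv qzx zfyn cngcp bcd qxek
Hunk 4: at line 4 remove [qxj] add [boclr,lnp] -> 16 lines: sttvu qqmud yqb diqgq scwec boclr lnp rsbsz xhsj vww mmtv qzx zfyn cngcp bcd qxek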